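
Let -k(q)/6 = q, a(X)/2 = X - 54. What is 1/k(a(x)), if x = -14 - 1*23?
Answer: 1/1092 ≈ 0.00091575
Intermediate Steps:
x = -37 (x = -14 - 23 = -37)
a(X) = -108 + 2*X (a(X) = 2*(X - 54) = 2*(-54 + X) = -108 + 2*X)
k(q) = -6*q
1/k(a(x)) = 1/(-6*(-108 + 2*(-37))) = 1/(-6*(-108 - 74)) = 1/(-6*(-182)) = 1/1092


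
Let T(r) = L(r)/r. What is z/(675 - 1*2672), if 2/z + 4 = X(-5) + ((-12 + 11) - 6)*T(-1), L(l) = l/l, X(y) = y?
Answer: 1/1997 ≈ 0.00050075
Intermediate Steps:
L(l) = 1
T(r) = 1/r
z = -1 (z = 2/(-4 + (-5 + ((-12 + 11) - 6)/(-1))) = 2/(-4 + (-5 + (-1 - 6)*(-1))) = 2/(-4 + (-5 - 7*(-1))) = 2/(-4 + (-5 + 7)) = 2/(-4 + 2) = 2/(-2) = 2*(-1/2) = -1)
z/(675 - 1*2672) = -1/(675 - 1*2672) = -1/(675 - 2672) = -1/(-1997) = -1*(-1/1997) = 1/1997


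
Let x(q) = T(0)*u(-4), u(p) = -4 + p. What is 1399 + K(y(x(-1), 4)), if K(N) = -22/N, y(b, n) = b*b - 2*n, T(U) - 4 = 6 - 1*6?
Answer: 710681/508 ≈ 1399.0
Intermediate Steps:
T(U) = 4 (T(U) = 4 + (6 - 1*6) = 4 + (6 - 6) = 4 + 0 = 4)
x(q) = -32 (x(q) = 4*(-4 - 4) = 4*(-8) = -32)
y(b, n) = b² - 2*n
1399 + K(y(x(-1), 4)) = 1399 - 22/((-32)² - 2*4) = 1399 - 22/(1024 - 8) = 1399 - 22/1016 = 1399 - 22*1/1016 = 1399 - 11/508 = 710681/508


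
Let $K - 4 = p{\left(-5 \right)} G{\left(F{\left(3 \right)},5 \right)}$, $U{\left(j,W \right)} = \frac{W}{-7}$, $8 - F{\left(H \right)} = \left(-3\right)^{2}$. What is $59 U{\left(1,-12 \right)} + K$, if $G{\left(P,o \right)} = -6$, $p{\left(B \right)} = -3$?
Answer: $\frac{862}{7} \approx 123.14$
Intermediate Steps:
$F{\left(H \right)} = -1$ ($F{\left(H \right)} = 8 - \left(-3\right)^{2} = 8 - 9 = -1$)
$U{\left(j,W \right)} = - \frac{W}{7}$ ($U{\left(j,W \right)} = W \left(- \frac{1}{7}\right) = - \frac{W}{7}$)
$K = 22$ ($K = 4 - -18 = 4 + 18 = 22$)
$59 U{\left(1,-12 \right)} + K = 59 \left(\left(- \frac{1}{7}\right) \left(-12\right)\right) + 22 = 59 \cdot \frac{12}{7} + 22 = \frac{708}{7} + 22 = \frac{862}{7}$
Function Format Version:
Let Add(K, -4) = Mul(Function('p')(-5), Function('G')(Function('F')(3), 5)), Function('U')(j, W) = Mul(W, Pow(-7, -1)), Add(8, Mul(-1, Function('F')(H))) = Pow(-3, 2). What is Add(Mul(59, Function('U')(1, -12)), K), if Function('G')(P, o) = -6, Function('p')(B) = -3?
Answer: Rational(862, 7) ≈ 123.14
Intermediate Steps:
Function('F')(H) = -1 (Function('F')(H) = Add(8, Mul(-1, Pow(-3, 2))) = Add(8, Mul(-1, 9)) = Add(8, -9) = -1)
Function('U')(j, W) = Mul(Rational(-1, 7), W) (Function('U')(j, W) = Mul(W, Rational(-1, 7)) = Mul(Rational(-1, 7), W))
K = 22 (K = Add(4, Mul(-3, -6)) = Add(4, 18) = 22)
Add(Mul(59, Function('U')(1, -12)), K) = Add(Mul(59, Mul(Rational(-1, 7), -12)), 22) = Add(Mul(59, Rational(12, 7)), 22) = Add(Rational(708, 7), 22) = Rational(862, 7)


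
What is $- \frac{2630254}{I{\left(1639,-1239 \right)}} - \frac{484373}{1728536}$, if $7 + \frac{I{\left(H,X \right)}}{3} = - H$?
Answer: $\frac{2272048447135}{4267755384} \approx 532.38$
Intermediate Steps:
$I{\left(H,X \right)} = -21 - 3 H$ ($I{\left(H,X \right)} = -21 + 3 \left(- H\right) = -21 - 3 H$)
$- \frac{2630254}{I{\left(1639,-1239 \right)}} - \frac{484373}{1728536} = - \frac{2630254}{-21 - 4917} - \frac{484373}{1728536} = - \frac{2630254}{-4938} - \frac{484373}{1728536} = \left(-2630254\right) \left(- \frac{1}{4938}\right) - \frac{484373}{1728536} = \frac{1315127}{2469} - \frac{484373}{1728536} = \frac{2272048447135}{4267755384}$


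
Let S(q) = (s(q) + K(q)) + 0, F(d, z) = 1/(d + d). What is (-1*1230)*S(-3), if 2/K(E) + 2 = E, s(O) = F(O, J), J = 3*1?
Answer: 697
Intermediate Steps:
J = 3
F(d, z) = 1/(2*d)
s(O) = 1/(2*O)
K(E) = 2/(-2 + E)
S(q) = 1/(2*q) + 2/(-2 + q) (S(q) = (1/(2*q) + 2/(-2 + q)) + 0 = 1/(2*q) + 2/(-2 + q))
(-1*1230)*S(-3) = (-1*1230)*((½)*(-2 + 5*(-3))/(-3*(-2 - 3))) = -615*(-1)*(-2 - 15)/(3*(-5)) = -615*(-1)*(-1)*(-17)/(3*5) = -1230*(-17/30) = 697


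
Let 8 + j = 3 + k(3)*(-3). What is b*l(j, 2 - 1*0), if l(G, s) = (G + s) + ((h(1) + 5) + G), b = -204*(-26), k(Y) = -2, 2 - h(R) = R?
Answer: 53040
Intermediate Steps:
h(R) = 2 - R
j = 1 (j = -8 + (3 - 2*(-3)) = -8 + (3 + 6) = -8 + 9 = 1)
b = 5304
l(G, s) = 6 + s + 2*G (l(G, s) = (G + s) + (((2 - 1*1) + 5) + G) = (G + s) + (((2 - 1) + 5) + G) = (G + s) + ((1 + 5) + G) = (G + s) + (6 + G) = 6 + s + 2*G)
b*l(j, 2 - 1*0) = 5304*(6 + (2 - 1*0) + 2*1) = 5304*(6 + (2 + 0) + 2) = 5304*(6 + 2 + 2) = 5304*10 = 53040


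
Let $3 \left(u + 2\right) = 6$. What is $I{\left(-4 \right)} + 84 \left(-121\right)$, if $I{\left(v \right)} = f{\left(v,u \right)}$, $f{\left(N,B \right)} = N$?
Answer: $-10168$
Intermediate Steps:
$u = 0$ ($u = -2 + \frac{1}{3} \cdot 6 = -2 + 2 = 0$)
$I{\left(v \right)} = v$
$I{\left(-4 \right)} + 84 \left(-121\right) = -4 + 84 \left(-121\right) = -4 - 10164 = -10168$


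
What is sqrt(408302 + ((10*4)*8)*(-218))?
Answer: sqrt(338542) ≈ 581.84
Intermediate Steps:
sqrt(408302 + ((10*4)*8)*(-218)) = sqrt(408302 + (40*8)*(-218)) = sqrt(408302 + 320*(-218)) = sqrt(408302 - 69760) = sqrt(338542)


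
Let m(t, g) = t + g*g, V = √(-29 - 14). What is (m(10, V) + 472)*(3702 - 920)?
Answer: 1221298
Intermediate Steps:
V = I*√43 (V = √(-43) = I*√43 ≈ 6.5574*I)
m(t, g) = t + g²
(m(10, V) + 472)*(3702 - 920) = ((10 + (I*√43)²) + 472)*(3702 - 920) = ((10 - 43) + 472)*2782 = (-33 + 472)*2782 = 439*2782 = 1221298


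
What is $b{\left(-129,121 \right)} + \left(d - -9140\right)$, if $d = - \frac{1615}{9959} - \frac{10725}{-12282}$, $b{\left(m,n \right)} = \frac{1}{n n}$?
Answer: $\frac{237239204861887}{25954129982} \approx 9140.7$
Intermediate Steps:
$b{\left(m,n \right)} = \frac{1}{n^{2}}$
$d = \frac{1260505}{1772702}$ ($d = \left(-1615\right) \frac{1}{9959} - - \frac{3575}{4094} = - \frac{1615}{9959} + \frac{3575}{4094} = \frac{1260505}{1772702} \approx 0.71106$)
$b{\left(-129,121 \right)} + \left(d - -9140\right) = \frac{1}{14641} + \left(\frac{1260505}{1772702} - -9140\right) = \frac{1}{14641} + \left(\frac{1260505}{1772702} + 9140\right) = \frac{1}{14641} + \frac{16203756785}{1772702} = \frac{237239204861887}{25954129982}$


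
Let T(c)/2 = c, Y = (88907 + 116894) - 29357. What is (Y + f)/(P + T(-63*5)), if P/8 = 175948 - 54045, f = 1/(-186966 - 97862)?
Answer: 50256191631/277591659832 ≈ 0.18104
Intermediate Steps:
Y = 176444 (Y = 205801 - 29357 = 176444)
T(c) = 2*c
f = -1/284828 (f = 1/(-284828) = -1/284828 ≈ -3.5109e-6)
P = 975224 (P = 8*(175948 - 54045) = 8*121903 = 975224)
(Y + f)/(P + T(-63*5)) = (176444 - 1/284828)/(975224 + 2*(-63*5)) = 50256191631/(284828*(975224 + 2*(-315))) = 50256191631/(284828*(975224 - 630)) = (50256191631/284828)/974594 = (50256191631/284828)*(1/974594) = 50256191631/277591659832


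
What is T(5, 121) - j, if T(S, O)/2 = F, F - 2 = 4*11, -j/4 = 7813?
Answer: 31344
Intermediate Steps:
j = -31252 (j = -4*7813 = -31252)
F = 46 (F = 2 + 4*11 = 2 + 44 = 46)
T(S, O) = 92 (T(S, O) = 2*46 = 92)
T(5, 121) - j = 92 - 1*(-31252) = 92 + 31252 = 31344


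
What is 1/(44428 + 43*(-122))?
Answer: 1/39182 ≈ 2.5522e-5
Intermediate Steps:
1/(44428 + 43*(-122)) = 1/(44428 - 5246) = 1/39182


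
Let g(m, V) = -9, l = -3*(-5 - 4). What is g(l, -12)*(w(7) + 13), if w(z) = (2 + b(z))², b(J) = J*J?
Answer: -23526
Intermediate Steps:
b(J) = J²
l = 27 (l = -3*(-9) = 27)
w(z) = (2 + z²)²
g(l, -12)*(w(7) + 13) = -9*((2 + 7²)² + 13) = -9*((2 + 49)² + 13) = -9*(51² + 13) = -9*(2601 + 13) = -9*2614 = -23526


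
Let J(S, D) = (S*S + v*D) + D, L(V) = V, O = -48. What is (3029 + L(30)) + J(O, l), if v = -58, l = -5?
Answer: 5648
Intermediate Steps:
J(S, D) = S² - 57*D (J(S, D) = (S*S - 58*D) + D = (S² - 58*D) + D = S² - 57*D)
(3029 + L(30)) + J(O, l) = (3029 + 30) + ((-48)² - 57*(-5)) = 3059 + (2304 + 285) = 3059 + 2589 = 5648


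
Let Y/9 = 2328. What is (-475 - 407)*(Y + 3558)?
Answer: -21617820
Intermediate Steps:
Y = 20952 (Y = 9*2328 = 20952)
(-475 - 407)*(Y + 3558) = (-475 - 407)*(20952 + 3558) = -882*24510 = -21617820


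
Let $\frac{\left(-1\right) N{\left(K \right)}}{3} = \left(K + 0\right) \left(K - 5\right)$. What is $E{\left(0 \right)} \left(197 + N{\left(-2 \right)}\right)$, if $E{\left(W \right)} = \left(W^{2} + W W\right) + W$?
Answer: $0$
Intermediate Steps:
$E{\left(W \right)} = W + 2 W^{2}$ ($E{\left(W \right)} = \left(W^{2} + W^{2}\right) + W = 2 W^{2} + W = W + 2 W^{2}$)
$N{\left(K \right)} = - 3 K \left(-5 + K\right)$ ($N{\left(K \right)} = - 3 \left(K + 0\right) \left(K - 5\right) = - 3 K \left(-5 + K\right)$)
$E{\left(0 \right)} \left(197 + N{\left(-2 \right)}\right) = 0 \left(1 + 2 \cdot 0\right) \left(197 + 3 \left(-2\right) \left(5 - -2\right)\right) = 0 \left(1 + 0\right) \left(197 + 3 \left(-2\right) \left(5 + 2\right)\right) = 0 \cdot 1 \left(197 + 3 \left(-2\right) 7\right) = 0 \left(197 - 42\right) = 0 \cdot 155 = 0$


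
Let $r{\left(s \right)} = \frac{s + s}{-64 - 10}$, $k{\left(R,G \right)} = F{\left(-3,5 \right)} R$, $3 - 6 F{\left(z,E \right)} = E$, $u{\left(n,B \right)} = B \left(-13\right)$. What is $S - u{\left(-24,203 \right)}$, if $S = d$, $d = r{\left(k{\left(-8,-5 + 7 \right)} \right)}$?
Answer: $\frac{292921}{111} \approx 2638.9$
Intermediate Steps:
$u{\left(n,B \right)} = - 13 B$
$F{\left(z,E \right)} = \frac{1}{2} - \frac{E}{6}$
$k{\left(R,G \right)} = - \frac{R}{3}$ ($k{\left(R,G \right)} = \left(\frac{1}{2} - \frac{5}{6}\right) R = - \frac{R}{3}$)
$r{\left(s \right)} = - \frac{s}{37}$ ($r{\left(s \right)} = \frac{2 s}{-74} = 2 s \left(- \frac{1}{74}\right) = - \frac{s}{37}$)
$d = - \frac{8}{111}$ ($d = - \frac{\left(- \frac{1}{3}\right) \left(-8\right)}{37} = \left(- \frac{1}{37}\right) \frac{8}{3} = - \frac{8}{111} \approx -0.072072$)
$S = - \frac{8}{111} \approx -0.072072$
$S - u{\left(-24,203 \right)} = - \frac{8}{111} - \left(-13\right) 203 = - \frac{8}{111} - -2639 = - \frac{8}{111} + 2639 = \frac{292921}{111}$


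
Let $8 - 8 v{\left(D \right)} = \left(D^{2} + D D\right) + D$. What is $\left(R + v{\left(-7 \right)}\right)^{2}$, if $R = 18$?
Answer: $\frac{3721}{64} \approx 58.141$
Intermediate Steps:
$v{\left(D \right)} = 1 - \frac{D^{2}}{4} - \frac{D}{8}$ ($v{\left(D \right)} = 1 - \frac{\left(D^{2} + D D\right) + D}{8} = 1 - \frac{\left(D^{2} + D^{2}\right) + D}{8} = 1 - \frac{2 D^{2} + D}{8} = 1 - \frac{D + 2 D^{2}}{8} = 1 - \left(\frac{D^{2}}{4} + \frac{D}{8}\right) = 1 - \frac{D^{2}}{4} - \frac{D}{8}$)
$\left(R + v{\left(-7 \right)}\right)^{2} = \left(18 - \left(- \frac{15}{8} + \frac{49}{4}\right)\right)^{2} = \left(18 + \left(1 - \frac{49}{4} + \frac{7}{8}\right)\right)^{2} = \left(18 - \frac{83}{8}\right)^{2} = \left(\frac{61}{8}\right)^{2} = \frac{3721}{64}$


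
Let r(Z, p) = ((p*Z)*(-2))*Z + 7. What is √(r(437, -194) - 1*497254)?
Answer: 5*√2943949 ≈ 8579.0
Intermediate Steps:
r(Z, p) = 7 - 2*p*Z² (r(Z, p) = ((Z*p)*(-2))*Z + 7 = (-2*Z*p)*Z + 7 = -2*p*Z² + 7 = 7 - 2*p*Z²)
√(r(437, -194) - 1*497254) = √((7 - 2*(-194)*437²) - 1*497254) = √((7 - 2*(-194)*190969) - 497254) = √((7 + 74095972) - 497254) = √(74095979 - 497254) = √73598725 = 5*√2943949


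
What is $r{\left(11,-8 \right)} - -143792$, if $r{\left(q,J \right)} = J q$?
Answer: $143704$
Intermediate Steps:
$r{\left(11,-8 \right)} - -143792 = \left(-8\right) 11 - -143792 = -88 + 143792 = 143704$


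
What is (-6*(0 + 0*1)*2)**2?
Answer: 0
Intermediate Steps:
(-6*(0 + 0*1)*2)**2 = (-6*(0 + 0)*2)**2 = (-6*0*2)**2 = (0*2)**2 = 0**2 = 0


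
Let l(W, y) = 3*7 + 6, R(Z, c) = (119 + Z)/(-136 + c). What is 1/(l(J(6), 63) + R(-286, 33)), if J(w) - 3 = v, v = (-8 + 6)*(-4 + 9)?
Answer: 103/2948 ≈ 0.034939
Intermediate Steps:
v = -10 (v = -2*5 = -10)
R(Z, c) = (119 + Z)/(-136 + c)
J(w) = -7 (J(w) = 3 - 10 = -7)
l(W, y) = 27 (l(W, y) = 21 + 6 = 27)
1/(l(J(6), 63) + R(-286, 33)) = 1/(27 + (119 - 286)/(-136 + 33)) = 1/(27 - 167/(-103)) = 1/(27 - 1/103*(-167)) = 1/(27 + 167/103) = 1/(2948/103) = 103/2948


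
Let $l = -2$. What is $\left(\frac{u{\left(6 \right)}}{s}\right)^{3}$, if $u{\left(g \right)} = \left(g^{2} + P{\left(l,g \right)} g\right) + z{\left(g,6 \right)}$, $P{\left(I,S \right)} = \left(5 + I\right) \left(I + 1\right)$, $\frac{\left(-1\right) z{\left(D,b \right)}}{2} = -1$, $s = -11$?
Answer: $- \frac{8000}{1331} \approx -6.0105$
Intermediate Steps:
$z{\left(D,b \right)} = 2$ ($z{\left(D,b \right)} = \left(-2\right) \left(-1\right) = 2$)
$P{\left(I,S \right)} = \left(1 + I\right) \left(5 + I\right)$ ($P{\left(I,S \right)} = \left(5 + I\right) \left(1 + I\right) = \left(1 + I\right) \left(5 + I\right)$)
$u{\left(g \right)} = 2 + g^{2} - 3 g$ ($u{\left(g \right)} = \left(g^{2} + \left(5 + \left(-2\right)^{2} + 6 \left(-2\right)\right) g\right) + 2 = \left(g^{2} + \left(5 + 4 - 12\right) g\right) + 2 = \left(g^{2} - 3 g\right) + 2 = 2 + g^{2} - 3 g$)
$\left(\frac{u{\left(6 \right)}}{s}\right)^{3} = \left(\frac{2 + 6^{2} - 18}{-11}\right)^{3} = \left(\left(2 + 36 - 18\right) \left(- \frac{1}{11}\right)\right)^{3} = \left(20 \left(- \frac{1}{11}\right)\right)^{3} = \left(- \frac{20}{11}\right)^{3} = - \frac{8000}{1331}$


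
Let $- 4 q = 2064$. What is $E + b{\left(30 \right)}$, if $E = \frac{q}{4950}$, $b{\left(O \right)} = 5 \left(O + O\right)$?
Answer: $\frac{247414}{825} \approx 299.9$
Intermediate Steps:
$q = -516$ ($q = \left(- \frac{1}{4}\right) 2064 = -516$)
$b{\left(O \right)} = 10 O$ ($b{\left(O \right)} = 5 \cdot 2 O = 10 O$)
$E = - \frac{86}{825}$ ($E = - \frac{516}{4950} = \left(-516\right) \frac{1}{4950} = - \frac{86}{825} \approx -0.10424$)
$E + b{\left(30 \right)} = - \frac{86}{825} + 10 \cdot 30 = - \frac{86}{825} + 300 = \frac{247414}{825}$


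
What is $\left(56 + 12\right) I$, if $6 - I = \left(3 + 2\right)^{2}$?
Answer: $-1292$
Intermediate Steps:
$I = -19$ ($I = 6 - \left(3 + 2\right)^{2} = 6 - 5^{2} = 6 - 25 = -19$)
$\left(56 + 12\right) I = \left(56 + 12\right) \left(-19\right) = 68 \left(-19\right) = -1292$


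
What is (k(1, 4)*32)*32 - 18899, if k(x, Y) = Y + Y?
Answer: -10707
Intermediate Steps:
k(x, Y) = 2*Y
(k(1, 4)*32)*32 - 18899 = ((2*4)*32)*32 - 18899 = (8*32)*32 - 18899 = 256*32 - 18899 = 8192 - 18899 = -10707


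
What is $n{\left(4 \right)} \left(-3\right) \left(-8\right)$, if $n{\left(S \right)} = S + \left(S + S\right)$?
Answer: $288$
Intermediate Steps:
$n{\left(S \right)} = 3 S$ ($n{\left(S \right)} = S + 2 S = 3 S$)
$n{\left(4 \right)} \left(-3\right) \left(-8\right) = 3 \cdot 4 \left(-3\right) \left(-8\right) = 12 \left(-3\right) \left(-8\right) = \left(-36\right) \left(-8\right) = 288$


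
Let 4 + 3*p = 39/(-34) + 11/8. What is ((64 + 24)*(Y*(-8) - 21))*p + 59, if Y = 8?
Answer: 9464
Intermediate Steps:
p = -171/136 (p = -4/3 + (39/(-34) + 11/8)/3 = -4/3 + (39*(-1/34) + 11*(1/8))/3 = -4/3 + (-39/34 + 11/8)/3 = -4/3 + (1/3)*(31/136) = -4/3 + 31/408 = -171/136 ≈ -1.2574)
((64 + 24)*(Y*(-8) - 21))*p + 59 = ((64 + 24)*(8*(-8) - 21))*(-171/136) + 59 = (88*(-64 - 21))*(-171/136) + 59 = (88*(-85))*(-171/136) + 59 = -7480*(-171/136) + 59 = 9405 + 59 = 9464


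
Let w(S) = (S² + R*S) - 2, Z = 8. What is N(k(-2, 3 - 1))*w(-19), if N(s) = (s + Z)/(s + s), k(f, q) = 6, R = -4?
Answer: 1015/2 ≈ 507.50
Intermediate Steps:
w(S) = -2 + S² - 4*S (w(S) = (S² - 4*S) - 2 = -2 + S² - 4*S)
N(s) = (8 + s)/(2*s) (N(s) = (s + 8)/(s + s) = (8 + s)/((2*s)) = (8 + s)*(1/(2*s)) = (8 + s)/(2*s))
N(k(-2, 3 - 1))*w(-19) = ((½)*(8 + 6)/6)*(-2 + (-19)² - 4*(-19)) = ((½)*(⅙)*14)*(-2 + 361 + 76) = (7/6)*435 = 1015/2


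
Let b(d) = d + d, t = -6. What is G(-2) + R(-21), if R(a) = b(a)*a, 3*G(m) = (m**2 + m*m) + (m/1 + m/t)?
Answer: 7957/9 ≈ 884.11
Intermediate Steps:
G(m) = 2*m**2/3 + 5*m/18 (G(m) = ((m**2 + m*m) + (m/1 + m/(-6)))/3 = ((m**2 + m**2) + (m*1 + m*(-1/6)))/3 = (2*m**2 + (m - m/6))/3 = (2*m**2 + 5*m/6)/3 = 2*m**2/3 + 5*m/18)
b(d) = 2*d
R(a) = 2*a**2 (R(a) = (2*a)*a = 2*a**2)
G(-2) + R(-21) = (1/18)*(-2)*(5 + 12*(-2)) + 2*(-21)**2 = (1/18)*(-2)*(5 - 24) + 2*441 = (1/18)*(-2)*(-19) + 882 = 19/9 + 882 = 7957/9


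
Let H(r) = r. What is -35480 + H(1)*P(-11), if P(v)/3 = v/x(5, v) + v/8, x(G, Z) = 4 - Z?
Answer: -1419453/40 ≈ -35486.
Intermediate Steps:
P(v) = 3*v/8 + 3*v/(4 - v) (P(v) = 3*(v/(4 - v) + v/8) = 3*(v/8 + v/(4 - v)) = 3*v/8 + 3*v/(4 - v))
-35480 + H(1)*P(-11) = -35480 + 1*((3/8)*(-11)*(-12 - 11)/(-4 - 11)) = -35480 + 1*((3/8)*(-11)*(-23)/(-15)) = -35480 + 1*((3/8)*(-11)*(-1/15)*(-23)) = -35480 + 1*(-253/40) = -35480 - 253/40 = -1419453/40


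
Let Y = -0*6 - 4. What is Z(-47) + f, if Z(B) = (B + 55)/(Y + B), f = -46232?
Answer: -2357840/51 ≈ -46232.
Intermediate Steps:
Y = -4 (Y = -2*0 - 4 = 0 - 4 = -4)
Z(B) = (55 + B)/(-4 + B) (Z(B) = (B + 55)/(-4 + B) = (55 + B)/(-4 + B))
Z(-47) + f = (55 - 47)/(-4 - 47) - 46232 = 8/(-51) - 46232 = -1/51*8 - 46232 = -8/51 - 46232 = -2357840/51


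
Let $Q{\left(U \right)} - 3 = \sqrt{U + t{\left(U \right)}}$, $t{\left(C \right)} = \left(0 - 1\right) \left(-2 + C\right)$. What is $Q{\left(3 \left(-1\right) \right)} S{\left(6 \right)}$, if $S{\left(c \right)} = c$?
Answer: $18 + 6 \sqrt{2} \approx 26.485$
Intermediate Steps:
$t{\left(C \right)} = 2 - C$ ($t{\left(C \right)} = - (-2 + C) = 2 - C$)
$Q{\left(U \right)} = 3 + \sqrt{2}$ ($Q{\left(U \right)} = 3 + \sqrt{U - \left(-2 + U\right)} = 3 + \sqrt{2}$)
$Q{\left(3 \left(-1\right) \right)} S{\left(6 \right)} = \left(3 + \sqrt{2}\right) 6 = 18 + 6 \sqrt{2}$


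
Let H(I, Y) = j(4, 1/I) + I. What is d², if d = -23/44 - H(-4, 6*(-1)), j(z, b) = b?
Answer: 1681/121 ≈ 13.893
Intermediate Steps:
H(I, Y) = I + 1/I (H(I, Y) = 1/I + I = I + 1/I)
d = 41/11 (d = -23/44 - (-4 + 1/(-4)) = -23*1/44 - (-4 - ¼) = -23/44 - 1*(-17/4) = -23/44 + 17/4 = 41/11 ≈ 3.7273)
d² = (41/11)² = 1681/121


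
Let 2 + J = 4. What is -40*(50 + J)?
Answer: -2080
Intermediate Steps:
J = 2 (J = -2 + 4 = 2)
-40*(50 + J) = -40*(50 + 2) = -40*52 = -2080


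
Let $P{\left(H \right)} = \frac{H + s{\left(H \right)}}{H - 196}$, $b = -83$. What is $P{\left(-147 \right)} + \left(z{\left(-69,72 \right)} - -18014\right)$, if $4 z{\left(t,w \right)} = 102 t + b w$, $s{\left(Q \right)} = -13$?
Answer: $\frac{10126023}{686} \approx 14761.0$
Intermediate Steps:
$z{\left(t,w \right)} = - \frac{83 w}{4} + \frac{51 t}{2}$ ($z{\left(t,w \right)} = \frac{102 t - 83 w}{4} = \frac{- 83 w + 102 t}{4} = - \frac{83 w}{4} + \frac{51 t}{2}$)
$P{\left(H \right)} = \frac{-13 + H}{-196 + H}$ ($P{\left(H \right)} = \frac{H - 13}{H - 196} = \frac{-13 + H}{-196 + H}$)
$P{\left(-147 \right)} + \left(z{\left(-69,72 \right)} - -18014\right) = \frac{-13 - 147}{-196 - 147} + \left(\left(\left(- \frac{83}{4}\right) 72 + \frac{51}{2} \left(-69\right)\right) - -18014\right) = \frac{1}{-343} \left(-160\right) + \left(\left(-1494 - \frac{3519}{2}\right) + 18014\right) = \left(- \frac{1}{343}\right) \left(-160\right) + \left(- \frac{6507}{2} + 18014\right) = \frac{160}{343} + \frac{29521}{2} = \frac{10126023}{686}$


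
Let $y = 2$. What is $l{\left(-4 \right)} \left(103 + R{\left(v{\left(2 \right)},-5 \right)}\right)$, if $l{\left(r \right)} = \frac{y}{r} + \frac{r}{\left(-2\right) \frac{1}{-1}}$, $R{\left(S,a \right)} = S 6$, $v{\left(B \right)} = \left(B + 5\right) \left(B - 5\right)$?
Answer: $\frac{115}{2} \approx 57.5$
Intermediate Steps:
$v{\left(B \right)} = \left(-5 + B\right) \left(5 + B\right)$ ($v{\left(B \right)} = \left(5 + B\right) \left(-5 + B\right) = \left(-5 + B\right) \left(5 + B\right)$)
$R{\left(S,a \right)} = 6 S$
$l{\left(r \right)} = \frac{r}{2} + \frac{2}{r}$ ($l{\left(r \right)} = \frac{2}{r} + \frac{r}{\left(-2\right) \frac{1}{-1}} = \frac{2}{r} + \frac{r}{\left(-2\right) \left(-1\right)} = \frac{2}{r} + \frac{r}{2} = \frac{r}{2} + \frac{2}{r}$)
$l{\left(-4 \right)} \left(103 + R{\left(v{\left(2 \right)},-5 \right)}\right) = \left(\frac{1}{2} \left(-4\right) + \frac{2}{-4}\right) \left(103 + 6 \left(-25 + 2^{2}\right)\right) = \left(-2 + 2 \left(- \frac{1}{4}\right)\right) \left(103 + 6 \left(-25 + 4\right)\right) = \left(-2 - \frac{1}{2}\right) \left(103 + 6 \left(-21\right)\right) = - \frac{5 \left(103 - 126\right)}{2} = \left(- \frac{5}{2}\right) \left(-23\right) = \frac{115}{2}$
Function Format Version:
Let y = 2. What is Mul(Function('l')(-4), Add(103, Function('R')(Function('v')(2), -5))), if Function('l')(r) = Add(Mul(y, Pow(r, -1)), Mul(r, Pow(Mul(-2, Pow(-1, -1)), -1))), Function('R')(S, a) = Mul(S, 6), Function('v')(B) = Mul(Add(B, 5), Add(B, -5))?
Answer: Rational(115, 2) ≈ 57.500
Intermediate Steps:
Function('v')(B) = Mul(Add(-5, B), Add(5, B)) (Function('v')(B) = Mul(Add(5, B), Add(-5, B)) = Mul(Add(-5, B), Add(5, B)))
Function('R')(S, a) = Mul(6, S)
Function('l')(r) = Add(Mul(Rational(1, 2), r), Mul(2, Pow(r, -1))) (Function('l')(r) = Add(Mul(2, Pow(r, -1)), Mul(r, Pow(Mul(-2, Pow(-1, -1)), -1))) = Add(Mul(2, Pow(r, -1)), Mul(r, Pow(Mul(-2, -1), -1))) = Add(Mul(2, Pow(r, -1)), Mul(r, Pow(2, -1))) = Add(Mul(2, Pow(r, -1)), Mul(r, Rational(1, 2))) = Add(Mul(2, Pow(r, -1)), Mul(Rational(1, 2), r)) = Add(Mul(Rational(1, 2), r), Mul(2, Pow(r, -1))))
Mul(Function('l')(-4), Add(103, Function('R')(Function('v')(2), -5))) = Mul(Add(Mul(Rational(1, 2), -4), Mul(2, Pow(-4, -1))), Add(103, Mul(6, Add(-25, Pow(2, 2))))) = Mul(Add(-2, Mul(2, Rational(-1, 4))), Add(103, Mul(6, Add(-25, 4)))) = Mul(Add(-2, Rational(-1, 2)), Add(103, Mul(6, -21))) = Mul(Rational(-5, 2), Add(103, -126)) = Mul(Rational(-5, 2), -23) = Rational(115, 2)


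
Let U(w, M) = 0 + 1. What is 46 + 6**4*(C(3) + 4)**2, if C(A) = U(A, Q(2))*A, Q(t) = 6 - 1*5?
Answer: 63550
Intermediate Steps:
Q(t) = 1 (Q(t) = 6 - 5 = 1)
U(w, M) = 1
C(A) = A (C(A) = 1*A = A)
46 + 6**4*(C(3) + 4)**2 = 46 + 6**4*(3 + 4)**2 = 46 + 1296*7**2 = 46 + 1296*49 = 46 + 63504 = 63550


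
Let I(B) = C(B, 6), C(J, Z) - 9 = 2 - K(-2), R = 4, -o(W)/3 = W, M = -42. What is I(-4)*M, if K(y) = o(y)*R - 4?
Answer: 378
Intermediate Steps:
o(W) = -3*W
K(y) = -4 - 12*y (K(y) = -3*y*4 - 4 = -12*y - 4 = -4 - 12*y)
C(J, Z) = -9 (C(J, Z) = 9 + (2 - (-4 - 12*(-2))) = 9 + (2 - (-4 + 24)) = 9 + (2 - 1*20) = 9 + (2 - 20) = 9 - 18 = -9)
I(B) = -9
I(-4)*M = -9*(-42) = 378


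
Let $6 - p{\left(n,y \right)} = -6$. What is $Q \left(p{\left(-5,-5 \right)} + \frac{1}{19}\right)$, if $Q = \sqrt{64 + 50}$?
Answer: $\frac{229 \sqrt{114}}{19} \approx 128.69$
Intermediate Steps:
$p{\left(n,y \right)} = 12$ ($p{\left(n,y \right)} = 6 - -6 = 6 + 6 = 12$)
$Q = \sqrt{114} \approx 10.677$
$Q \left(p{\left(-5,-5 \right)} + \frac{1}{19}\right) = \sqrt{114} \left(12 + \frac{1}{19}\right) = \sqrt{114} \cdot \frac{229}{19} = \frac{229 \sqrt{114}}{19}$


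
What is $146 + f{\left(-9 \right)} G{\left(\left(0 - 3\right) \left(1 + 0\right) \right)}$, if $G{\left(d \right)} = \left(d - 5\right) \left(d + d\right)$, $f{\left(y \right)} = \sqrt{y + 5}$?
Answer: $146 + 96 i \approx 146.0 + 96.0 i$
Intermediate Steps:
$f{\left(y \right)} = \sqrt{5 + y}$
$G{\left(d \right)} = 2 d \left(-5 + d\right)$ ($G{\left(d \right)} = \left(-5 + d\right) 2 d = 2 d \left(-5 + d\right)$)
$146 + f{\left(-9 \right)} G{\left(\left(0 - 3\right) \left(1 + 0\right) \right)} = 146 + \sqrt{5 - 9} \cdot 2 \left(0 - 3\right) \left(1 + 0\right) \left(-5 + \left(0 - 3\right) \left(1 + 0\right)\right) = 146 + \sqrt{-4} \cdot 2 \left(\left(-3\right) 1\right) \left(-5 - 3\right) = 146 + 2 i 2 \left(-3\right) \left(-5 - 3\right) = 146 + 2 i 2 \left(-3\right) \left(-8\right) = 146 + 2 i 48 = 146 + 96 i$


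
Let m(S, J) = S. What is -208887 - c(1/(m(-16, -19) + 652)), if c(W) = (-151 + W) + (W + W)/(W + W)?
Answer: -132756733/636 ≈ -2.0874e+5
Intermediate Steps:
c(W) = -150 + W (c(W) = (-151 + W) + (2*W)/((2*W)) = (-151 + W) + (2*W)*(1/(2*W)) = (-151 + W) + 1 = -150 + W)
-208887 - c(1/(m(-16, -19) + 652)) = -208887 - (-150 + 1/(-16 + 652)) = -208887 - (-150 + 1/636) = -208887 - 1*(-95399/636) = -208887 + 95399/636 = -132756733/636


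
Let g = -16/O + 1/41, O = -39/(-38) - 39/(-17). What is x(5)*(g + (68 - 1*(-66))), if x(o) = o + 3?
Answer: 90903992/87945 ≈ 1033.6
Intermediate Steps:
x(o) = 3 + o
O = 2145/646 (O = -39*(-1/38) - 39*(-1/17) = 39/38 + 39/17 = 2145/646 ≈ 3.3204)
g = -421631/87945 (g = -16/2145/646 + 1/41 = -16*646/2145 + 1*(1/41) = -10336/2145 + 1/41 = -421631/87945 ≈ -4.7943)
x(5)*(g + (68 - 1*(-66))) = (3 + 5)*(-421631/87945 + (68 - 1*(-66))) = 8*(-421631/87945 + (68 + 66)) = 8*(-421631/87945 + 134) = 8*(11362999/87945) = 90903992/87945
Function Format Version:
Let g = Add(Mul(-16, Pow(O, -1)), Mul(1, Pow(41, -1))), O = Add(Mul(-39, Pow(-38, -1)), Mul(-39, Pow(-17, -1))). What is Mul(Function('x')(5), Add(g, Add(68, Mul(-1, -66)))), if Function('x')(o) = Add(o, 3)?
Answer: Rational(90903992, 87945) ≈ 1033.6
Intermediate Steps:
Function('x')(o) = Add(3, o)
O = Rational(2145, 646) (O = Add(Mul(-39, Rational(-1, 38)), Mul(-39, Rational(-1, 17))) = Add(Rational(39, 38), Rational(39, 17)) = Rational(2145, 646) ≈ 3.3204)
g = Rational(-421631, 87945) (g = Add(Mul(-16, Pow(Rational(2145, 646), -1)), Mul(1, Pow(41, -1))) = Add(Mul(-16, Rational(646, 2145)), Mul(1, Rational(1, 41))) = Add(Rational(-10336, 2145), Rational(1, 41)) = Rational(-421631, 87945) ≈ -4.7943)
Mul(Function('x')(5), Add(g, Add(68, Mul(-1, -66)))) = Mul(Add(3, 5), Add(Rational(-421631, 87945), Add(68, Mul(-1, -66)))) = Mul(8, Add(Rational(-421631, 87945), Add(68, 66))) = Mul(8, Add(Rational(-421631, 87945), 134)) = Mul(8, Rational(11362999, 87945)) = Rational(90903992, 87945)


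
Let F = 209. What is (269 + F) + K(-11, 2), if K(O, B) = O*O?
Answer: 599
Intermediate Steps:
K(O, B) = O²
(269 + F) + K(-11, 2) = (269 + 209) + (-11)² = 478 + 121 = 599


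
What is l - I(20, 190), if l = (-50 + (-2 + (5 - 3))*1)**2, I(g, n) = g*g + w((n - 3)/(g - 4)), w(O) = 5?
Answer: 2095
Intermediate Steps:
I(g, n) = 5 + g**2 (I(g, n) = g*g + 5 = g**2 + 5 = 5 + g**2)
l = 2500 (l = (-50 + (-2 + 2)*1)**2 = (-50 + 0*1)**2 = (-50 + 0)**2 = (-50)**2 = 2500)
l - I(20, 190) = 2500 - (5 + 20**2) = 2500 - (5 + 400) = 2500 - 1*405 = 2500 - 405 = 2095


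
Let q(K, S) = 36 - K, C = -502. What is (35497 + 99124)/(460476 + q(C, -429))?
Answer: 134621/461014 ≈ 0.29201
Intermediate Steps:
(35497 + 99124)/(460476 + q(C, -429)) = (35497 + 99124)/(460476 + (36 - 1*(-502))) = 134621/(460476 + (36 + 502)) = 134621/(460476 + 538) = 134621/461014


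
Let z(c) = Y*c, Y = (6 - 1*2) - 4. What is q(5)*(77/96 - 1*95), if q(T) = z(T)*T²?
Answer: 0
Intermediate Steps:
Y = 0 (Y = (6 - 2) - 4 = 4 - 4 = 0)
z(c) = 0 (z(c) = 0*c = 0)
q(T) = 0 (q(T) = 0*T² = 0)
q(5)*(77/96 - 1*95) = 0*(77/96 - 1*95) = 0*(77*(1/96) - 95) = 0*(77/96 - 95) = 0*(-9043/96) = 0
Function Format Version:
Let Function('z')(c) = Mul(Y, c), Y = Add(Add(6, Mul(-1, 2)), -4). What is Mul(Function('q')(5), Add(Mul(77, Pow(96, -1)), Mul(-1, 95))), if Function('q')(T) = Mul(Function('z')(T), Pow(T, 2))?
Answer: 0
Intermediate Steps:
Y = 0 (Y = Add(Add(6, -2), -4) = Add(4, -4) = 0)
Function('z')(c) = 0 (Function('z')(c) = Mul(0, c) = 0)
Function('q')(T) = 0 (Function('q')(T) = Mul(0, Pow(T, 2)) = 0)
Mul(Function('q')(5), Add(Mul(77, Pow(96, -1)), Mul(-1, 95))) = Mul(0, Add(Mul(77, Pow(96, -1)), Mul(-1, 95))) = Mul(0, Add(Mul(77, Rational(1, 96)), -95)) = Mul(0, Add(Rational(77, 96), -95)) = Mul(0, Rational(-9043, 96)) = 0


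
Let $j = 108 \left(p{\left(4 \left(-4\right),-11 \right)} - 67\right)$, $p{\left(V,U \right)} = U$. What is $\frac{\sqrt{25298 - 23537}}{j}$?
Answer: $- \frac{\sqrt{1761}}{8424} \approx -0.0049815$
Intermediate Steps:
$j = -8424$ ($j = 108 \left(-11 - 67\right) = 108 \left(-78\right) = -8424$)
$\frac{\sqrt{25298 - 23537}}{j} = \frac{\sqrt{25298 - 23537}}{-8424} = \sqrt{1761} \left(- \frac{1}{8424}\right) = - \frac{\sqrt{1761}}{8424}$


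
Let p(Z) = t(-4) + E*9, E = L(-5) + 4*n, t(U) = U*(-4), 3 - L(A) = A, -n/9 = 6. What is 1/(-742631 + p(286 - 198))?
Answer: -1/744487 ≈ -1.3432e-6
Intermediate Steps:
n = -54 (n = -9*6 = -54)
L(A) = 3 - A
t(U) = -4*U
E = -208 (E = (3 - 1*(-5)) + 4*(-54) = (3 + 5) - 216 = 8 - 216 = -208)
p(Z) = -1856 (p(Z) = -4*(-4) - 208*9 = 16 - 1872 = -1856)
1/(-742631 + p(286 - 198)) = 1/(-742631 - 1856) = 1/(-744487) = -1/744487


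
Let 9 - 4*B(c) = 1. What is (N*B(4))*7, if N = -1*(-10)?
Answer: 140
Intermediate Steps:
N = 10
B(c) = 2 (B(c) = 9/4 - 1/4*1 = 9/4 - 1/4 = 2)
(N*B(4))*7 = (10*2)*7 = 20*7 = 140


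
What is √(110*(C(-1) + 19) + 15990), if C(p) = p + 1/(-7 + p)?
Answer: 65*√17/2 ≈ 134.00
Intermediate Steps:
√(110*(C(-1) + 19) + 15990) = √(110*((1 + (-1)² - 7*(-1))/(-7 - 1) + 19) + 15990) = √(110*((1 + 1 + 7)/(-8) + 19) + 15990) = √(110*(-⅛*9 + 19) + 15990) = √(110*(-9/8 + 19) + 15990) = √(110*(143/8) + 15990) = √(7865/4 + 15990) = √(71825/4) = 65*√17/2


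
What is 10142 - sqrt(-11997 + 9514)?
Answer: 10142 - I*sqrt(2483) ≈ 10142.0 - 49.83*I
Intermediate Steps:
10142 - sqrt(-11997 + 9514) = 10142 - sqrt(-2483) = 10142 - I*sqrt(2483)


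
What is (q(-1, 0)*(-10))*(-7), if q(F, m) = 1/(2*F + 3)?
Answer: 70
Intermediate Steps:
q(F, m) = 1/(3 + 2*F)
(q(-1, 0)*(-10))*(-7) = (-10/(3 + 2*(-1)))*(-7) = (-10/(3 - 2))*(-7) = (-10/1)*(-7) = (1*(-10))*(-7) = -10*(-7) = 70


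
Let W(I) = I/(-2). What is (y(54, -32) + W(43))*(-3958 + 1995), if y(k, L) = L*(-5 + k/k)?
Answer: -418119/2 ≈ -2.0906e+5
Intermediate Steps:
W(I) = -I/2 (W(I) = I*(-1/2) = -I/2)
y(k, L) = -4*L (y(k, L) = L*(-5 + 1) = L*(-4) = -4*L)
(y(54, -32) + W(43))*(-3958 + 1995) = (-4*(-32) - 1/2*43)*(-3958 + 1995) = (128 - 43/2)*(-1963) = (213/2)*(-1963) = -418119/2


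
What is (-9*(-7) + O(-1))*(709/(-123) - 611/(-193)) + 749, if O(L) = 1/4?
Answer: 13878998/23739 ≈ 584.65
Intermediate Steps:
O(L) = 1/4
(-9*(-7) + O(-1))*(709/(-123) - 611/(-193)) + 749 = (-9*(-7) + 1/4)*(709/(-123) - 611/(-193)) + 749 = (63 + 1/4)*(709*(-1/123) - 611*(-1/193)) + 749 = 253*(-709/123 + 611/193)/4 + 749 = (253/4)*(-61684/23739) + 749 = -3901513/23739 + 749 = 13878998/23739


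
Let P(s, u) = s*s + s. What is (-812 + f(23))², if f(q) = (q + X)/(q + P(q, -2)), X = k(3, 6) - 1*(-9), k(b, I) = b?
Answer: 8718517129/13225 ≈ 6.5925e+5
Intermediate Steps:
P(s, u) = s + s² (P(s, u) = s² + s = s + s²)
X = 12 (X = 3 - 1*(-9) = 3 + 9 = 12)
f(q) = (12 + q)/(q + q*(1 + q)) (f(q) = (q + 12)/(q + q*(1 + q)) = (12 + q)/(q + q*(1 + q)))
(-812 + f(23))² = (-812 + (12 + 23)/(23*(2 + 23)))² = (-812 + (1/23)*35/25)² = (-812 + (1/23)*(1/25)*35)² = (-812 + 7/115)² = (-93373/115)² = 8718517129/13225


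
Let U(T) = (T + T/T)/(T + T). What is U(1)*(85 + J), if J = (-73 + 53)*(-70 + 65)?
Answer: 185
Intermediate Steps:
J = 100 (J = -20*(-5) = 100)
U(T) = (1 + T)/(2*T) (U(T) = (T + 1)/((2*T)) = (1 + T)*(1/(2*T)) = (1 + T)/(2*T))
U(1)*(85 + J) = ((1/2)*(1 + 1)/1)*(85 + 100) = ((1/2)*1*2)*185 = 1*185 = 185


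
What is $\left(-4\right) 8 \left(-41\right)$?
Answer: $1312$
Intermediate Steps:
$\left(-4\right) 8 \left(-41\right) = \left(-32\right) \left(-41\right) = 1312$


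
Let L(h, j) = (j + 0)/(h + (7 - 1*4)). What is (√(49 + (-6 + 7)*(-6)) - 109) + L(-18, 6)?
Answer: -547/5 + √43 ≈ -102.84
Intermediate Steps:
L(h, j) = j/(3 + h) (L(h, j) = j/(h + (7 - 4)) = j/(h + 3) = j/(3 + h))
(√(49 + (-6 + 7)*(-6)) - 109) + L(-18, 6) = (√(49 + (-6 + 7)*(-6)) - 109) + 6/(3 - 18) = (√(49 + 1*(-6)) - 109) + 6/(-15) = (√(49 - 6) - 109) + 6*(-1/15) = (√43 - 109) - ⅖ = (-109 + √43) - ⅖ = -547/5 + √43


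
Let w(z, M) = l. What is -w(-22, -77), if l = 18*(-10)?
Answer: 180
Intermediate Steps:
l = -180
w(z, M) = -180
-w(-22, -77) = -1*(-180) = 180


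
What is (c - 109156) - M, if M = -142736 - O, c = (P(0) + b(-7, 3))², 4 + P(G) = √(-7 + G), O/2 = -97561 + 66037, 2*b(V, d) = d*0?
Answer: -29468 + (4 - I*√7)² ≈ -29459.0 - 21.166*I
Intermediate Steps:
b(V, d) = 0 (b(V, d) = (d*0)/2 = (½)*0 = 0)
O = -63048 (O = 2*(-97561 + 66037) = 2*(-31524) = -63048)
P(G) = -4 + √(-7 + G)
c = (-4 + I*√7)² (c = ((-4 + √(-7 + 0)) + 0)² = ((-4 + √(-7)) + 0)² = ((-4 + I*√7) + 0)² = (-4 + I*√7)² ≈ 9.0 - 21.166*I)
M = -79688 (M = -142736 - 1*(-63048) = -142736 + 63048 = -79688)
(c - 109156) - M = ((4 - I*√7)² - 109156) - 1*(-79688) = (-109156 + (4 - I*√7)²) + 79688 = -29468 + (4 - I*√7)²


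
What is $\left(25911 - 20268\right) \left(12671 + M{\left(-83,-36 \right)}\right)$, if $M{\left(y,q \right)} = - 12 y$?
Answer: $77122881$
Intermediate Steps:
$\left(25911 - 20268\right) \left(12671 + M{\left(-83,-36 \right)}\right) = \left(25911 - 20268\right) \left(12671 - -996\right) = 5643 \left(12671 + 996\right) = 5643 \cdot 13667 = 77122881$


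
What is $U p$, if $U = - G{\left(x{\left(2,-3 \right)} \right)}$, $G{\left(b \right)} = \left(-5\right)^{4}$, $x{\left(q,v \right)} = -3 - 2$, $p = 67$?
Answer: $-41875$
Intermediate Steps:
$x{\left(q,v \right)} = -5$ ($x{\left(q,v \right)} = -3 - 2 = -5$)
$G{\left(b \right)} = 625$
$U = -625$ ($U = \left(-1\right) 625 = -625$)
$U p = \left(-625\right) 67 = -41875$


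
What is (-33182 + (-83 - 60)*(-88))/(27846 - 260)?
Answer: -10299/13793 ≈ -0.74668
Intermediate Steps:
(-33182 + (-83 - 60)*(-88))/(27846 - 260) = (-33182 - 143*(-88))/27586 = (-33182 + 12584)*(1/27586) = -20598*1/27586 = -10299/13793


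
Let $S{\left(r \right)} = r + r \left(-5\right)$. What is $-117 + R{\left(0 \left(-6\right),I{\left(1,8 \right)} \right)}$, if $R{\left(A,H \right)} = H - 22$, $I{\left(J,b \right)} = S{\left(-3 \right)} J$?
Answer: $-127$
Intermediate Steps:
$S{\left(r \right)} = - 4 r$ ($S{\left(r \right)} = r - 5 r = - 4 r$)
$I{\left(J,b \right)} = 12 J$ ($I{\left(J,b \right)} = \left(-4\right) \left(-3\right) J = 12 J$)
$R{\left(A,H \right)} = -22 + H$
$-117 + R{\left(0 \left(-6\right),I{\left(1,8 \right)} \right)} = -117 + \left(-22 + 12 \cdot 1\right) = -117 + \left(-22 + 12\right) = -117 - 10 = -127$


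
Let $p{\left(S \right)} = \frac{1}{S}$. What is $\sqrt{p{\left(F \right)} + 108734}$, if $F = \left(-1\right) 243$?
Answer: $\frac{\sqrt{79267083}}{27} \approx 329.75$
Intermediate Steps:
$F = -243$
$\sqrt{p{\left(F \right)} + 108734} = \sqrt{\frac{1}{-243} + 108734} = \sqrt{- \frac{1}{243} + 108734} = \sqrt{\frac{26422361}{243}} = \frac{\sqrt{79267083}}{27}$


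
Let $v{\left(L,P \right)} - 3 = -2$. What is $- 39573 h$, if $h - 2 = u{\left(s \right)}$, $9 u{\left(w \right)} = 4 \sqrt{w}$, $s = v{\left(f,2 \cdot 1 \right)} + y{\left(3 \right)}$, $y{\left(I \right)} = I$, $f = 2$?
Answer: $-114322$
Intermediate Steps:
$v{\left(L,P \right)} = 1$ ($v{\left(L,P \right)} = 3 - 2 = 1$)
$s = 4$ ($s = 1 + 3 = 4$)
$u{\left(w \right)} = \frac{4 \sqrt{w}}{9}$
$h = \frac{26}{9}$ ($h = 2 + \frac{4 \sqrt{4}}{9} = 2 + \frac{4}{9} \cdot 2 = 2 + \frac{8}{9} = \frac{26}{9} \approx 2.8889$)
$- 39573 h = \left(-39573\right) \frac{26}{9} = -114322$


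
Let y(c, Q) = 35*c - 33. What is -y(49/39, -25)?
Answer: -428/39 ≈ -10.974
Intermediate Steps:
y(c, Q) = -33 + 35*c
-y(49/39, -25) = -(-33 + 35*(49/39)) = -(-33 + 1715/39) = -1*428/39 = -428/39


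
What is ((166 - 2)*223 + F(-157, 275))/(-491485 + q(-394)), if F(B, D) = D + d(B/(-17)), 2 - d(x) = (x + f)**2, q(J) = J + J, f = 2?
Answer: -10612880/142266897 ≈ -0.074598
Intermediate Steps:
q(J) = 2*J
d(x) = 2 - (2 + x)**2 (d(x) = 2 - (x + 2)**2 = 2 - (2 + x)**2)
F(B, D) = 2 + D - (2 - B/17)**2 (F(B, D) = D + (2 - (2 + B/(-17))**2) = D + (2 - (2 + B*(-1/17))**2) = D + (2 - (2 - B/17)**2) = 2 + D - (2 - B/17)**2)
((166 - 2)*223 + F(-157, 275))/(-491485 + q(-394)) = ((166 - 2)*223 + (2 + 275 - (-34 - 157)**2/289))/(-491485 + 2*(-394)) = (164*223 + (2 + 275 - 1/289*(-191)**2))/(-491485 - 788) = (36572 + (2 + 275 - 1/289*36481))/(-492273) = (36572 + (2 + 275 - 36481/289))*(-1/492273) = (36572 + 43572/289)*(-1/492273) = (10612880/289)*(-1/492273) = -10612880/142266897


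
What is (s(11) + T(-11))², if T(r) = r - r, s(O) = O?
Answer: 121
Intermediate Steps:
T(r) = 0
(s(11) + T(-11))² = (11 + 0)² = 11² = 121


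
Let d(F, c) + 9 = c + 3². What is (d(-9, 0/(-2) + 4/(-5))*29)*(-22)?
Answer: 2552/5 ≈ 510.40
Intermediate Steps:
d(F, c) = c (d(F, c) = -9 + (c + 3²) = -9 + (c + 9) = -9 + (9 + c) = c)
(d(-9, 0/(-2) + 4/(-5))*29)*(-22) = ((0/(-2) + 4/(-5))*29)*(-22) = ((0*(-½) + 4*(-⅕))*29)*(-22) = ((0 - ⅘)*29)*(-22) = -⅘*29*(-22) = -116/5*(-22) = 2552/5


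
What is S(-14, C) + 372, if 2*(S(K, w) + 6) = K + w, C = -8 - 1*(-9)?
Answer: 719/2 ≈ 359.50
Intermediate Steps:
C = 1 (C = -8 + 9 = 1)
S(K, w) = -6 + K/2 + w/2 (S(K, w) = -6 + (K + w)/2 = -6 + (K/2 + w/2) = -6 + K/2 + w/2)
S(-14, C) + 372 = (-6 + (1/2)*(-14) + (1/2)*1) + 372 = (-6 - 7 + 1/2) + 372 = -25/2 + 372 = 719/2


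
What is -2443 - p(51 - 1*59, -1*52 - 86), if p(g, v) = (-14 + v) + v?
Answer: -2153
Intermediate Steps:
p(g, v) = -14 + 2*v
-2443 - p(51 - 1*59, -1*52 - 86) = -2443 - (-14 + 2*(-1*52 - 86)) = -2443 - (-14 + 2*(-52 - 86)) = -2443 - (-14 + 2*(-138)) = -2443 - (-14 - 276) = -2443 - 1*(-290) = -2443 + 290 = -2153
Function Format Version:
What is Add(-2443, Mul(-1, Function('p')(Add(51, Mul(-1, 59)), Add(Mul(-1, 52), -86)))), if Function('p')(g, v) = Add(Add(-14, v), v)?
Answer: -2153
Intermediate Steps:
Function('p')(g, v) = Add(-14, Mul(2, v))
Add(-2443, Mul(-1, Function('p')(Add(51, Mul(-1, 59)), Add(Mul(-1, 52), -86)))) = Add(-2443, Mul(-1, Add(-14, Mul(2, Add(Mul(-1, 52), -86))))) = Add(-2443, Mul(-1, Add(-14, Mul(2, Add(-52, -86))))) = Add(-2443, Mul(-1, Add(-14, Mul(2, -138)))) = Add(-2443, Mul(-1, Add(-14, -276))) = Add(-2443, Mul(-1, -290)) = Add(-2443, 290) = -2153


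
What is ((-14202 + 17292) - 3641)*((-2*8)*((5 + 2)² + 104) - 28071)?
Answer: 16815969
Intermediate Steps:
((-14202 + 17292) - 3641)*((-2*8)*((5 + 2)² + 104) - 28071) = (3090 - 3641)*(-16*(7² + 104) - 28071) = -551*(-16*(49 + 104) - 28071) = -551*(-16*153 - 28071) = -551*(-2448 - 28071) = -551*(-30519) = 16815969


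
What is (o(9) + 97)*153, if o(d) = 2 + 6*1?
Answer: 16065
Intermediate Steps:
o(d) = 8 (o(d) = 2 + 6 = 8)
(o(9) + 97)*153 = (8 + 97)*153 = 105*153 = 16065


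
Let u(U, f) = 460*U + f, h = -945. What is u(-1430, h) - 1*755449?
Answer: -1414194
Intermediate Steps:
u(U, f) = f + 460*U
u(-1430, h) - 1*755449 = (-945 + 460*(-1430)) - 1*755449 = (-945 - 657800) - 755449 = -658745 - 755449 = -1414194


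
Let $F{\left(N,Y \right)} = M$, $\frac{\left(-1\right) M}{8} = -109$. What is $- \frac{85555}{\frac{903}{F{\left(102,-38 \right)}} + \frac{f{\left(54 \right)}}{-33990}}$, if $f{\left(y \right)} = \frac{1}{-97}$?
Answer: $- \frac{122985747119400}{1488609481} \approx -82618.0$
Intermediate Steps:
$M = 872$ ($M = \left(-8\right) \left(-109\right) = 872$)
$F{\left(N,Y \right)} = 872$
$f{\left(y \right)} = - \frac{1}{97}$
$- \frac{85555}{\frac{903}{F{\left(102,-38 \right)}} + \frac{f{\left(54 \right)}}{-33990}} = - \frac{85555}{\frac{903}{872} - \frac{1}{97 \left(-33990\right)}} = - \frac{85555}{903 \cdot \frac{1}{872} - - \frac{1}{3297030}} = - \frac{85555}{\frac{903}{872} + \frac{1}{3297030}} = - \frac{85555}{\frac{1488609481}{1437505080}} = \left(-85555\right) \frac{1437505080}{1488609481} = - \frac{122985747119400}{1488609481}$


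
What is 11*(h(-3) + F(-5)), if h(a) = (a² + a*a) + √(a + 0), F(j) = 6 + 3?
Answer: 297 + 11*I*√3 ≈ 297.0 + 19.053*I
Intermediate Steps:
F(j) = 9
h(a) = √a + 2*a² (h(a) = (a² + a²) + √a = 2*a² + √a = √a + 2*a²)
11*(h(-3) + F(-5)) = 11*((√(-3) + 2*(-3)²) + 9) = 11*((I*√3 + 2*9) + 9) = 11*((I*√3 + 18) + 9) = 11*((18 + I*√3) + 9) = 11*(27 + I*√3) = 297 + 11*I*√3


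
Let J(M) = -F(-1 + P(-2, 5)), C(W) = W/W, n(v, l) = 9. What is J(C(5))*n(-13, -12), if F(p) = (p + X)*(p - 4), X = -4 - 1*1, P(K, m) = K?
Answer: -504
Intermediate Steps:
X = -5 (X = -4 - 1 = -5)
C(W) = 1
F(p) = (-5 + p)*(-4 + p) (F(p) = (p - 5)*(p - 4) = (-5 + p)*(-4 + p))
J(M) = -56 (J(M) = -(20 + (-1 - 2)² - 9*(-1 - 2)) = -(20 + (-3)² - 9*(-3)) = -(20 + 9 + 27) = -1*56 = -56)
J(C(5))*n(-13, -12) = -56*9 = -504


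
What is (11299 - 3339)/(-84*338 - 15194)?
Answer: -3980/21793 ≈ -0.18263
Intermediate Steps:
(11299 - 3339)/(-84*338 - 15194) = 7960/(-28392 - 15194) = 7960/(-43586) = 7960*(-1/43586) = -3980/21793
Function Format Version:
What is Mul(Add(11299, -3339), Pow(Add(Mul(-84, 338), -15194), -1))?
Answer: Rational(-3980, 21793) ≈ -0.18263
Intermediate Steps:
Mul(Add(11299, -3339), Pow(Add(Mul(-84, 338), -15194), -1)) = Mul(7960, Pow(Add(-28392, -15194), -1)) = Mul(7960, Pow(-43586, -1)) = Mul(7960, Rational(-1, 43586)) = Rational(-3980, 21793)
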